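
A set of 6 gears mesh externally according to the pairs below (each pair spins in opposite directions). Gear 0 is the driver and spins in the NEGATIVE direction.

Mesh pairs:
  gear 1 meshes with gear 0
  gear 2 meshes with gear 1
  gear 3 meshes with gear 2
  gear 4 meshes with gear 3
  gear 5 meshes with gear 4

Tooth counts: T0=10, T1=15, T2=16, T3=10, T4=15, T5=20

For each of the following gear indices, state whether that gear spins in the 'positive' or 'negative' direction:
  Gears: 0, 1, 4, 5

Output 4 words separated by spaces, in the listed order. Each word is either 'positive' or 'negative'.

Answer: negative positive negative positive

Derivation:
Gear 0 (driver): negative (depth 0)
  gear 1: meshes with gear 0 -> depth 1 -> positive (opposite of gear 0)
  gear 2: meshes with gear 1 -> depth 2 -> negative (opposite of gear 1)
  gear 3: meshes with gear 2 -> depth 3 -> positive (opposite of gear 2)
  gear 4: meshes with gear 3 -> depth 4 -> negative (opposite of gear 3)
  gear 5: meshes with gear 4 -> depth 5 -> positive (opposite of gear 4)
Queried indices 0, 1, 4, 5 -> negative, positive, negative, positive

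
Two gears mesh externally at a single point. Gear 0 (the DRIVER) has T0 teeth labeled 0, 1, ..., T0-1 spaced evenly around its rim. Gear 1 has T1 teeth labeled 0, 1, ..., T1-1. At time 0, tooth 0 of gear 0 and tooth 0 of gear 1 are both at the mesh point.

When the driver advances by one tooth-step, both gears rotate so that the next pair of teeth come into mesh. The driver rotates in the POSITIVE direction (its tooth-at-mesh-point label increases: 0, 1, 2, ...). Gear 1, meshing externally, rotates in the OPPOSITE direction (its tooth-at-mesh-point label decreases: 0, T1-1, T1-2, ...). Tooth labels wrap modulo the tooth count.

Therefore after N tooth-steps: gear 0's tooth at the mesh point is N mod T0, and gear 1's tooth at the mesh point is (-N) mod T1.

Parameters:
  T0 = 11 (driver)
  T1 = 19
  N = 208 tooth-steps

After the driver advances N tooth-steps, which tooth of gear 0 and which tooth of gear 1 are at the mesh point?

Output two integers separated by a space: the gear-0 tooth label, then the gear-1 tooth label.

Answer: 10 1

Derivation:
Gear 0 (driver, T0=11): tooth at mesh = N mod T0
  208 = 18 * 11 + 10, so 208 mod 11 = 10
  gear 0 tooth = 10
Gear 1 (driven, T1=19): tooth at mesh = (-N) mod T1
  208 = 10 * 19 + 18, so 208 mod 19 = 18
  (-208) mod 19 = (-18) mod 19 = 19 - 18 = 1
Mesh after 208 steps: gear-0 tooth 10 meets gear-1 tooth 1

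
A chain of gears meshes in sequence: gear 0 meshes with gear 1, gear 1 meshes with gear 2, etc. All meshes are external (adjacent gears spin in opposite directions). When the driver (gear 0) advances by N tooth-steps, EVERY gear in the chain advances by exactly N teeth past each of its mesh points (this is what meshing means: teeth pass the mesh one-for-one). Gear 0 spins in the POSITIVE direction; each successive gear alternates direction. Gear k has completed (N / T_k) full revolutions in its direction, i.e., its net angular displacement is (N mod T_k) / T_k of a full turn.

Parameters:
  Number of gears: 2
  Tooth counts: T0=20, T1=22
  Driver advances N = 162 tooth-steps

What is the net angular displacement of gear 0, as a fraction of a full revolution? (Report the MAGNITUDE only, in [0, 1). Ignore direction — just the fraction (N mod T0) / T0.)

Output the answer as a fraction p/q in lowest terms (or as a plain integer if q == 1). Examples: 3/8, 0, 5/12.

Answer: 1/10

Derivation:
Chain of 2 gears, tooth counts: [20, 22]
  gear 0: T0=20, direction=positive, advance = 162 mod 20 = 2 teeth = 2/20 turn
  gear 1: T1=22, direction=negative, advance = 162 mod 22 = 8 teeth = 8/22 turn
Gear 0: 162 mod 20 = 2
Fraction = 2 / 20 = 1/10 (gcd(2,20)=2) = 1/10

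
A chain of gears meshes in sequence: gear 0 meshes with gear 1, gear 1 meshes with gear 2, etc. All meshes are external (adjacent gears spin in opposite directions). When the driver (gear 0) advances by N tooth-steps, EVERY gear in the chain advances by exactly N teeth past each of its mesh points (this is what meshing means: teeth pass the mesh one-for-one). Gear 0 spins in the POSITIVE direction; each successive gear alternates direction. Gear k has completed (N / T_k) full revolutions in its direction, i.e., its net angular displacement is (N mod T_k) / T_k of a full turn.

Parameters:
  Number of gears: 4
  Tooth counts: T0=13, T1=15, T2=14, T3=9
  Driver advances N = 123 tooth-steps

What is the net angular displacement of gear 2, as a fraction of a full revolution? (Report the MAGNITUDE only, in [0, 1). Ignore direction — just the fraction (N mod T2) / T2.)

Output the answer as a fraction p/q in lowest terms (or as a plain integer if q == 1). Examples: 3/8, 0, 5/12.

Chain of 4 gears, tooth counts: [13, 15, 14, 9]
  gear 0: T0=13, direction=positive, advance = 123 mod 13 = 6 teeth = 6/13 turn
  gear 1: T1=15, direction=negative, advance = 123 mod 15 = 3 teeth = 3/15 turn
  gear 2: T2=14, direction=positive, advance = 123 mod 14 = 11 teeth = 11/14 turn
  gear 3: T3=9, direction=negative, advance = 123 mod 9 = 6 teeth = 6/9 turn
Gear 2: 123 mod 14 = 11
Fraction = 11 / 14 = 11/14 (gcd(11,14)=1) = 11/14

Answer: 11/14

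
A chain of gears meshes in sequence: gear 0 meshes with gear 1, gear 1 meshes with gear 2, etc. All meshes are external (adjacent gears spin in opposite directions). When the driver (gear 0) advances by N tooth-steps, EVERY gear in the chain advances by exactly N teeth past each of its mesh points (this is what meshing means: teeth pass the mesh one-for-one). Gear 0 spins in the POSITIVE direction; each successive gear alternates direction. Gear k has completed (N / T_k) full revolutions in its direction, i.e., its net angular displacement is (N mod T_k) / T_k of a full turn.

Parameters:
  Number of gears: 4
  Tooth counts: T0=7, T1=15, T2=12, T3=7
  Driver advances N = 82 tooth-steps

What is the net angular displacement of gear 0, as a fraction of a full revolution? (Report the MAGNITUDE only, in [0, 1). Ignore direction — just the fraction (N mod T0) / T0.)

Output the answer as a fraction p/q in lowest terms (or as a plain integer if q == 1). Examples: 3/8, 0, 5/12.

Answer: 5/7

Derivation:
Chain of 4 gears, tooth counts: [7, 15, 12, 7]
  gear 0: T0=7, direction=positive, advance = 82 mod 7 = 5 teeth = 5/7 turn
  gear 1: T1=15, direction=negative, advance = 82 mod 15 = 7 teeth = 7/15 turn
  gear 2: T2=12, direction=positive, advance = 82 mod 12 = 10 teeth = 10/12 turn
  gear 3: T3=7, direction=negative, advance = 82 mod 7 = 5 teeth = 5/7 turn
Gear 0: 82 mod 7 = 5
Fraction = 5 / 7 = 5/7 (gcd(5,7)=1) = 5/7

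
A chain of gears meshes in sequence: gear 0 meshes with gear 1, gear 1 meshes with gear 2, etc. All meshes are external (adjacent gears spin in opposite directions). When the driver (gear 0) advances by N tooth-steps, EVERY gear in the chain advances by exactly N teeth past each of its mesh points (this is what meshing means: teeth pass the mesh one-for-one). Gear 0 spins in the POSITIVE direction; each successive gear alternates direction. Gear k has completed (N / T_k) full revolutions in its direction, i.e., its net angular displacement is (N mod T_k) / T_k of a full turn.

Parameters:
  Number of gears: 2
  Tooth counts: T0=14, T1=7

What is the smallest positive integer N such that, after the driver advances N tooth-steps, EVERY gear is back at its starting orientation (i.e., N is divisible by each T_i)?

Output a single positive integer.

Answer: 14

Derivation:
Gear k returns to start when N is a multiple of T_k.
All gears at start simultaneously when N is a common multiple of [14, 7]; the smallest such N is lcm(14, 7).
Start: lcm = T0 = 14
Fold in T1=7: gcd(14, 7) = 7; lcm(14, 7) = 14 * 7 / 7 = 98 / 7 = 14
Full cycle length = 14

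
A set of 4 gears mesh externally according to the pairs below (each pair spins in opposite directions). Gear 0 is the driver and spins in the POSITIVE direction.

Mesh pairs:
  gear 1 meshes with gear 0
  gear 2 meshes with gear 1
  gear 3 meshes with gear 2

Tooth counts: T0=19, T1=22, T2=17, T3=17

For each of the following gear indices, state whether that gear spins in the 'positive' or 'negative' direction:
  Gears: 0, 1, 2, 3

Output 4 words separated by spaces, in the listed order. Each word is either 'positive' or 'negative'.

Gear 0 (driver): positive (depth 0)
  gear 1: meshes with gear 0 -> depth 1 -> negative (opposite of gear 0)
  gear 2: meshes with gear 1 -> depth 2 -> positive (opposite of gear 1)
  gear 3: meshes with gear 2 -> depth 3 -> negative (opposite of gear 2)
Queried indices 0, 1, 2, 3 -> positive, negative, positive, negative

Answer: positive negative positive negative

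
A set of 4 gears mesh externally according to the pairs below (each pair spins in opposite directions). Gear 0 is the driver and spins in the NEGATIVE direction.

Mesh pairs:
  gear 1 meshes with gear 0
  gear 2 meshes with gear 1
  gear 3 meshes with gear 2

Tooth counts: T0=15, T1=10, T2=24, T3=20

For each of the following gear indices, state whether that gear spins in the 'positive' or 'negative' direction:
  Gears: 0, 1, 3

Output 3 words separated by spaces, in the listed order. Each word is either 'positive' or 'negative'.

Answer: negative positive positive

Derivation:
Gear 0 (driver): negative (depth 0)
  gear 1: meshes with gear 0 -> depth 1 -> positive (opposite of gear 0)
  gear 2: meshes with gear 1 -> depth 2 -> negative (opposite of gear 1)
  gear 3: meshes with gear 2 -> depth 3 -> positive (opposite of gear 2)
Queried indices 0, 1, 3 -> negative, positive, positive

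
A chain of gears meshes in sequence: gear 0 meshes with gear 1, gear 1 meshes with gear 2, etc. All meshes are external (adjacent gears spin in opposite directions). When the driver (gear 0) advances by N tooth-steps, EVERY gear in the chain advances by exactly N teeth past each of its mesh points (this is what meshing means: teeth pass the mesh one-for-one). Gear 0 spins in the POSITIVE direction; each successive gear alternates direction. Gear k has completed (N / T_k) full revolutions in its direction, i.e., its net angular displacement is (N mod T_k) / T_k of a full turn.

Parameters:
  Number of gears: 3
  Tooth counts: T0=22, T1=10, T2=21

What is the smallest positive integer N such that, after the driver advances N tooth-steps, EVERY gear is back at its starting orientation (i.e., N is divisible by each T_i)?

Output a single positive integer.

Gear k returns to start when N is a multiple of T_k.
All gears at start simultaneously when N is a common multiple of [22, 10, 21]; the smallest such N is lcm(22, 10, 21).
Start: lcm = T0 = 22
Fold in T1=10: gcd(22, 10) = 2; lcm(22, 10) = 22 * 10 / 2 = 220 / 2 = 110
Fold in T2=21: gcd(110, 21) = 1; lcm(110, 21) = 110 * 21 / 1 = 2310 / 1 = 2310
Full cycle length = 2310

Answer: 2310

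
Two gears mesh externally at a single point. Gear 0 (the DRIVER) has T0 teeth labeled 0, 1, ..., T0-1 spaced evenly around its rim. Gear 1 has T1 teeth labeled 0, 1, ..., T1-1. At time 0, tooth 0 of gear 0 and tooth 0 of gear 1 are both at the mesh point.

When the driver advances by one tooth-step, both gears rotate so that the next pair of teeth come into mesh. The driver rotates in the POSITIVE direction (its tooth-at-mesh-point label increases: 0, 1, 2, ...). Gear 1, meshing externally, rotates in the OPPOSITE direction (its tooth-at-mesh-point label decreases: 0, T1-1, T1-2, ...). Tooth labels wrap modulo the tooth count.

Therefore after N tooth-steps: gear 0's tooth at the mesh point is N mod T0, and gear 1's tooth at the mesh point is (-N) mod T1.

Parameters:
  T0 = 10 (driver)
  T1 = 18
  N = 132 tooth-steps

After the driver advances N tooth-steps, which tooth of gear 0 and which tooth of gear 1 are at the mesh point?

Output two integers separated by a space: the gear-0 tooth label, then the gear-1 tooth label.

Answer: 2 12

Derivation:
Gear 0 (driver, T0=10): tooth at mesh = N mod T0
  132 = 13 * 10 + 2, so 132 mod 10 = 2
  gear 0 tooth = 2
Gear 1 (driven, T1=18): tooth at mesh = (-N) mod T1
  132 = 7 * 18 + 6, so 132 mod 18 = 6
  (-132) mod 18 = (-6) mod 18 = 18 - 6 = 12
Mesh after 132 steps: gear-0 tooth 2 meets gear-1 tooth 12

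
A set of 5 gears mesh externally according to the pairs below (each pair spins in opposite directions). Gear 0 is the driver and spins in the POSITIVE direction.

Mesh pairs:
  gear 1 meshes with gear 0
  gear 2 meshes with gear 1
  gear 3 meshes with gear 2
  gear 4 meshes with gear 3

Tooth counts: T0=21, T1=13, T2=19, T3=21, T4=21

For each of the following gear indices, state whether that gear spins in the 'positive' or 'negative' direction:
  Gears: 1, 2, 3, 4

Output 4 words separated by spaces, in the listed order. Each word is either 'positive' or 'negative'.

Answer: negative positive negative positive

Derivation:
Gear 0 (driver): positive (depth 0)
  gear 1: meshes with gear 0 -> depth 1 -> negative (opposite of gear 0)
  gear 2: meshes with gear 1 -> depth 2 -> positive (opposite of gear 1)
  gear 3: meshes with gear 2 -> depth 3 -> negative (opposite of gear 2)
  gear 4: meshes with gear 3 -> depth 4 -> positive (opposite of gear 3)
Queried indices 1, 2, 3, 4 -> negative, positive, negative, positive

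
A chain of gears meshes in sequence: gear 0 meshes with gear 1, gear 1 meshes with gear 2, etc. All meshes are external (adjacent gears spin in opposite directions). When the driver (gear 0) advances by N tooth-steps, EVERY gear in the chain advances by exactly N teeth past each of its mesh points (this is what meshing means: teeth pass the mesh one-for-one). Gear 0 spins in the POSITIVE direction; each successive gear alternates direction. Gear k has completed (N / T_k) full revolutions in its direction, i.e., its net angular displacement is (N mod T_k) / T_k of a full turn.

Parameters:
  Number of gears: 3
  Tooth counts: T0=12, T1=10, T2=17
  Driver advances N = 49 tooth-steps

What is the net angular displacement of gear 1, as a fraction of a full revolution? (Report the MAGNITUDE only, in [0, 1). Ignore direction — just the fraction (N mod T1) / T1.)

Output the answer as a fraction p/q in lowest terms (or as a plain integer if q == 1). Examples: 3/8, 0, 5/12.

Chain of 3 gears, tooth counts: [12, 10, 17]
  gear 0: T0=12, direction=positive, advance = 49 mod 12 = 1 teeth = 1/12 turn
  gear 1: T1=10, direction=negative, advance = 49 mod 10 = 9 teeth = 9/10 turn
  gear 2: T2=17, direction=positive, advance = 49 mod 17 = 15 teeth = 15/17 turn
Gear 1: 49 mod 10 = 9
Fraction = 9 / 10 = 9/10 (gcd(9,10)=1) = 9/10

Answer: 9/10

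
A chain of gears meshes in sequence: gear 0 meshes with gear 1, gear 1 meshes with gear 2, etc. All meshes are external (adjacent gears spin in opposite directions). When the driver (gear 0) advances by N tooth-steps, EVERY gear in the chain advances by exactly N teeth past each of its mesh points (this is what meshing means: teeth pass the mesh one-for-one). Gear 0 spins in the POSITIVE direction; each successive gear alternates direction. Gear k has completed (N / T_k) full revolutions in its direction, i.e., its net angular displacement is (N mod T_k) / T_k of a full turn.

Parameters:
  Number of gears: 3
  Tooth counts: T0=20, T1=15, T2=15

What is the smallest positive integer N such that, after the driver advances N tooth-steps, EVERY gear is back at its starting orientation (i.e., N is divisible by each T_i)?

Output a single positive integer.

Answer: 60

Derivation:
Gear k returns to start when N is a multiple of T_k.
All gears at start simultaneously when N is a common multiple of [20, 15, 15]; the smallest such N is lcm(20, 15, 15).
Start: lcm = T0 = 20
Fold in T1=15: gcd(20, 15) = 5; lcm(20, 15) = 20 * 15 / 5 = 300 / 5 = 60
Fold in T2=15: gcd(60, 15) = 15; lcm(60, 15) = 60 * 15 / 15 = 900 / 15 = 60
Full cycle length = 60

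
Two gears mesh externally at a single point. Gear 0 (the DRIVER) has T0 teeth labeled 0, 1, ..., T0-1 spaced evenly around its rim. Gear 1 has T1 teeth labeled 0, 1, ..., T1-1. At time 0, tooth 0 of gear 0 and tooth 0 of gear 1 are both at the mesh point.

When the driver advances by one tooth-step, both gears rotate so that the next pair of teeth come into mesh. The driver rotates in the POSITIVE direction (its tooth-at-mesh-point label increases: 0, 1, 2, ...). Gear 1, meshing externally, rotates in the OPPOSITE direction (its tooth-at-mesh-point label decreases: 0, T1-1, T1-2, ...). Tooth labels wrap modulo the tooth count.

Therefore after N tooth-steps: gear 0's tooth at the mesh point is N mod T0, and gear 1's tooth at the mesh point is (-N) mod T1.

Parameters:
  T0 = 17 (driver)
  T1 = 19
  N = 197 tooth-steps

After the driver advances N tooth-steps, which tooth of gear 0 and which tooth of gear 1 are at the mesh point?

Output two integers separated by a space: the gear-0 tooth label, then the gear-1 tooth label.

Gear 0 (driver, T0=17): tooth at mesh = N mod T0
  197 = 11 * 17 + 10, so 197 mod 17 = 10
  gear 0 tooth = 10
Gear 1 (driven, T1=19): tooth at mesh = (-N) mod T1
  197 = 10 * 19 + 7, so 197 mod 19 = 7
  (-197) mod 19 = (-7) mod 19 = 19 - 7 = 12
Mesh after 197 steps: gear-0 tooth 10 meets gear-1 tooth 12

Answer: 10 12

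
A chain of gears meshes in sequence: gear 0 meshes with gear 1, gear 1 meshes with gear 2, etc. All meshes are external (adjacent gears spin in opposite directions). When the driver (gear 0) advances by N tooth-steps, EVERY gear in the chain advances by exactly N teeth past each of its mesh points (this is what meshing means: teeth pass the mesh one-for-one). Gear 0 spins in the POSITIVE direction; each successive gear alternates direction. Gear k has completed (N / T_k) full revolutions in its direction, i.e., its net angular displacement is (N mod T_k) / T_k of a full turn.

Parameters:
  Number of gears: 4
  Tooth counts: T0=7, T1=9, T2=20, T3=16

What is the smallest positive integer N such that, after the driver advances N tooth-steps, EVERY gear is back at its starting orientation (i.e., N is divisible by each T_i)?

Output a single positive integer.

Gear k returns to start when N is a multiple of T_k.
All gears at start simultaneously when N is a common multiple of [7, 9, 20, 16]; the smallest such N is lcm(7, 9, 20, 16).
Start: lcm = T0 = 7
Fold in T1=9: gcd(7, 9) = 1; lcm(7, 9) = 7 * 9 / 1 = 63 / 1 = 63
Fold in T2=20: gcd(63, 20) = 1; lcm(63, 20) = 63 * 20 / 1 = 1260 / 1 = 1260
Fold in T3=16: gcd(1260, 16) = 4; lcm(1260, 16) = 1260 * 16 / 4 = 20160 / 4 = 5040
Full cycle length = 5040

Answer: 5040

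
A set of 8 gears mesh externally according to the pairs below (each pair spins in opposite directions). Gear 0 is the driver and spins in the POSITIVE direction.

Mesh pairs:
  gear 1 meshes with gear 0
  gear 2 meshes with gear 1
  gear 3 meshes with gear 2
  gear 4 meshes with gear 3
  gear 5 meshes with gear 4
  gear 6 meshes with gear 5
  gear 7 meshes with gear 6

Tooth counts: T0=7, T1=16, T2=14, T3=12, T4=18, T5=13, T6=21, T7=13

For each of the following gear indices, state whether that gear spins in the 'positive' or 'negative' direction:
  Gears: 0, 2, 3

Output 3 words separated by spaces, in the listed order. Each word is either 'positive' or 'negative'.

Answer: positive positive negative

Derivation:
Gear 0 (driver): positive (depth 0)
  gear 1: meshes with gear 0 -> depth 1 -> negative (opposite of gear 0)
  gear 2: meshes with gear 1 -> depth 2 -> positive (opposite of gear 1)
  gear 3: meshes with gear 2 -> depth 3 -> negative (opposite of gear 2)
  gear 4: meshes with gear 3 -> depth 4 -> positive (opposite of gear 3)
  gear 5: meshes with gear 4 -> depth 5 -> negative (opposite of gear 4)
  gear 6: meshes with gear 5 -> depth 6 -> positive (opposite of gear 5)
  gear 7: meshes with gear 6 -> depth 7 -> negative (opposite of gear 6)
Queried indices 0, 2, 3 -> positive, positive, negative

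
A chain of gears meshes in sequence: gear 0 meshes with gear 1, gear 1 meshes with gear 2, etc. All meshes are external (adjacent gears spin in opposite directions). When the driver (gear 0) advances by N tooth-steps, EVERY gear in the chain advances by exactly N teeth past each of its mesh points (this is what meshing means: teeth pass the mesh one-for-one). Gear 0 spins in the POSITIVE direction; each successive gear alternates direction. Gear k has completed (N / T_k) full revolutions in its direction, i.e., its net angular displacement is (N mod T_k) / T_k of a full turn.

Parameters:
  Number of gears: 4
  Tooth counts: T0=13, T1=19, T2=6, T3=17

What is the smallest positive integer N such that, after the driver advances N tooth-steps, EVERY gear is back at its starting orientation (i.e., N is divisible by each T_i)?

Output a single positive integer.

Answer: 25194

Derivation:
Gear k returns to start when N is a multiple of T_k.
All gears at start simultaneously when N is a common multiple of [13, 19, 6, 17]; the smallest such N is lcm(13, 19, 6, 17).
Start: lcm = T0 = 13
Fold in T1=19: gcd(13, 19) = 1; lcm(13, 19) = 13 * 19 / 1 = 247 / 1 = 247
Fold in T2=6: gcd(247, 6) = 1; lcm(247, 6) = 247 * 6 / 1 = 1482 / 1 = 1482
Fold in T3=17: gcd(1482, 17) = 1; lcm(1482, 17) = 1482 * 17 / 1 = 25194 / 1 = 25194
Full cycle length = 25194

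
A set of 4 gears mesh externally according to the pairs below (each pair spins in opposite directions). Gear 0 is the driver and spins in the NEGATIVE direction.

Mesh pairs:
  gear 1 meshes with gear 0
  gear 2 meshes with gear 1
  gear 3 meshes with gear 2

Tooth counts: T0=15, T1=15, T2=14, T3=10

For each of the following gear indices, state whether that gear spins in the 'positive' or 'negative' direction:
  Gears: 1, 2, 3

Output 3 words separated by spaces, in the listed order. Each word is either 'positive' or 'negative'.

Gear 0 (driver): negative (depth 0)
  gear 1: meshes with gear 0 -> depth 1 -> positive (opposite of gear 0)
  gear 2: meshes with gear 1 -> depth 2 -> negative (opposite of gear 1)
  gear 3: meshes with gear 2 -> depth 3 -> positive (opposite of gear 2)
Queried indices 1, 2, 3 -> positive, negative, positive

Answer: positive negative positive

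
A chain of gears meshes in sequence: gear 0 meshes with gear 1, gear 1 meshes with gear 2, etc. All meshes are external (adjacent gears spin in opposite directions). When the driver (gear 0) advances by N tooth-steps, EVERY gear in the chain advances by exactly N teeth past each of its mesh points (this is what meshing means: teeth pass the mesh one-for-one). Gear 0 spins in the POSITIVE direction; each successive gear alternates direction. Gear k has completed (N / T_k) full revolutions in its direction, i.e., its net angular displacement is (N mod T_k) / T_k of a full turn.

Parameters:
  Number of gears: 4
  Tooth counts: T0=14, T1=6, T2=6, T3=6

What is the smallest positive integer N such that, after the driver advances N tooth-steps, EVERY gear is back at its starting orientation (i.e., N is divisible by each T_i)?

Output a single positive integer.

Gear k returns to start when N is a multiple of T_k.
All gears at start simultaneously when N is a common multiple of [14, 6, 6, 6]; the smallest such N is lcm(14, 6, 6, 6).
Start: lcm = T0 = 14
Fold in T1=6: gcd(14, 6) = 2; lcm(14, 6) = 14 * 6 / 2 = 84 / 2 = 42
Fold in T2=6: gcd(42, 6) = 6; lcm(42, 6) = 42 * 6 / 6 = 252 / 6 = 42
Fold in T3=6: gcd(42, 6) = 6; lcm(42, 6) = 42 * 6 / 6 = 252 / 6 = 42
Full cycle length = 42

Answer: 42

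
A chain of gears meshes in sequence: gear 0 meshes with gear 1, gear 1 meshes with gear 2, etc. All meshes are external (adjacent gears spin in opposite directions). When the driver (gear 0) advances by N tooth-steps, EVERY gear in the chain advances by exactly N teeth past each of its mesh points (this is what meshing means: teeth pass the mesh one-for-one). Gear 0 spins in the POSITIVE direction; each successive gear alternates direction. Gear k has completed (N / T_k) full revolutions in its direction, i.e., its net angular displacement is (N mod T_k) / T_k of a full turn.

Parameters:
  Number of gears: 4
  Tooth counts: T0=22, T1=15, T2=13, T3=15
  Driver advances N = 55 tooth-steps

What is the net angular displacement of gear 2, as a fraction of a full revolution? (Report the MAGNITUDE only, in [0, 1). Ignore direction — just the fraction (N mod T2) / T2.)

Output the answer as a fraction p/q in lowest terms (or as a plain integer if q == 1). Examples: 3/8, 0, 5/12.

Answer: 3/13

Derivation:
Chain of 4 gears, tooth counts: [22, 15, 13, 15]
  gear 0: T0=22, direction=positive, advance = 55 mod 22 = 11 teeth = 11/22 turn
  gear 1: T1=15, direction=negative, advance = 55 mod 15 = 10 teeth = 10/15 turn
  gear 2: T2=13, direction=positive, advance = 55 mod 13 = 3 teeth = 3/13 turn
  gear 3: T3=15, direction=negative, advance = 55 mod 15 = 10 teeth = 10/15 turn
Gear 2: 55 mod 13 = 3
Fraction = 3 / 13 = 3/13 (gcd(3,13)=1) = 3/13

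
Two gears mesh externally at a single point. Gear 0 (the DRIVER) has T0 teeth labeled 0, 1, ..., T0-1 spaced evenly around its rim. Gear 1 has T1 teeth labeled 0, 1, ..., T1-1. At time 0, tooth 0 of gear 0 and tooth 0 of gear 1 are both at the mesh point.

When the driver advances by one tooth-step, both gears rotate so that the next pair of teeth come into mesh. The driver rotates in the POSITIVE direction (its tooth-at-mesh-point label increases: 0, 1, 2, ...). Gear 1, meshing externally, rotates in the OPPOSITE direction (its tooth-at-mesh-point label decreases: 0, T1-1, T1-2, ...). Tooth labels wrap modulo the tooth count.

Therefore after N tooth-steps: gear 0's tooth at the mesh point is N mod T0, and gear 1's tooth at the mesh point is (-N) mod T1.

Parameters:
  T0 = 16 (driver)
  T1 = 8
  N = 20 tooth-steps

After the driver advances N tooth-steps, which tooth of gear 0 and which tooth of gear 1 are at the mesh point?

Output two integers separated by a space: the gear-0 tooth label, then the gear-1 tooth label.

Answer: 4 4

Derivation:
Gear 0 (driver, T0=16): tooth at mesh = N mod T0
  20 = 1 * 16 + 4, so 20 mod 16 = 4
  gear 0 tooth = 4
Gear 1 (driven, T1=8): tooth at mesh = (-N) mod T1
  20 = 2 * 8 + 4, so 20 mod 8 = 4
  (-20) mod 8 = (-4) mod 8 = 8 - 4 = 4
Mesh after 20 steps: gear-0 tooth 4 meets gear-1 tooth 4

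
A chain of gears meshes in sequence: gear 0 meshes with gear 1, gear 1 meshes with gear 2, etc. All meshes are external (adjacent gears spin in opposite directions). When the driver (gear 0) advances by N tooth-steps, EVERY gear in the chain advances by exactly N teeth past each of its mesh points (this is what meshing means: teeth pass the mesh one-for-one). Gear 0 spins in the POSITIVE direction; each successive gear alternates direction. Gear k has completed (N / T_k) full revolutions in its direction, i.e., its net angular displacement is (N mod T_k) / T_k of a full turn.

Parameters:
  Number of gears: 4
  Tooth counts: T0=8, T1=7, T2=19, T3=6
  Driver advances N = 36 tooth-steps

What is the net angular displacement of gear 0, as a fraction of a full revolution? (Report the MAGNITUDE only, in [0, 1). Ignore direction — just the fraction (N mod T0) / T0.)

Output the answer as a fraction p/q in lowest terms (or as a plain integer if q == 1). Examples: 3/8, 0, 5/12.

Answer: 1/2

Derivation:
Chain of 4 gears, tooth counts: [8, 7, 19, 6]
  gear 0: T0=8, direction=positive, advance = 36 mod 8 = 4 teeth = 4/8 turn
  gear 1: T1=7, direction=negative, advance = 36 mod 7 = 1 teeth = 1/7 turn
  gear 2: T2=19, direction=positive, advance = 36 mod 19 = 17 teeth = 17/19 turn
  gear 3: T3=6, direction=negative, advance = 36 mod 6 = 0 teeth = 0/6 turn
Gear 0: 36 mod 8 = 4
Fraction = 4 / 8 = 1/2 (gcd(4,8)=4) = 1/2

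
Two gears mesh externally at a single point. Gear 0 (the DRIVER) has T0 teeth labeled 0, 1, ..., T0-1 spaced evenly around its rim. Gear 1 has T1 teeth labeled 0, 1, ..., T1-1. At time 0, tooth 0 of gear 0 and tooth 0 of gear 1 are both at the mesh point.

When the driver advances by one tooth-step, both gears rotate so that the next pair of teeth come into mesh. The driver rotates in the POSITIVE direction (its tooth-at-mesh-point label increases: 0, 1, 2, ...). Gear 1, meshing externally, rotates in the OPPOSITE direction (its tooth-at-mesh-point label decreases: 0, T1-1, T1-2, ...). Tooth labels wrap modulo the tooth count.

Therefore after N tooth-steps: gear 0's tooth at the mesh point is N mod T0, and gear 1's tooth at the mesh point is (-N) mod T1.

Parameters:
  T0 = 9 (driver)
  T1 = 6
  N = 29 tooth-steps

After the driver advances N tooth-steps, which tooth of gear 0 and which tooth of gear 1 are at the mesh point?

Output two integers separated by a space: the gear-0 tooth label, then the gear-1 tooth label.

Gear 0 (driver, T0=9): tooth at mesh = N mod T0
  29 = 3 * 9 + 2, so 29 mod 9 = 2
  gear 0 tooth = 2
Gear 1 (driven, T1=6): tooth at mesh = (-N) mod T1
  29 = 4 * 6 + 5, so 29 mod 6 = 5
  (-29) mod 6 = (-5) mod 6 = 6 - 5 = 1
Mesh after 29 steps: gear-0 tooth 2 meets gear-1 tooth 1

Answer: 2 1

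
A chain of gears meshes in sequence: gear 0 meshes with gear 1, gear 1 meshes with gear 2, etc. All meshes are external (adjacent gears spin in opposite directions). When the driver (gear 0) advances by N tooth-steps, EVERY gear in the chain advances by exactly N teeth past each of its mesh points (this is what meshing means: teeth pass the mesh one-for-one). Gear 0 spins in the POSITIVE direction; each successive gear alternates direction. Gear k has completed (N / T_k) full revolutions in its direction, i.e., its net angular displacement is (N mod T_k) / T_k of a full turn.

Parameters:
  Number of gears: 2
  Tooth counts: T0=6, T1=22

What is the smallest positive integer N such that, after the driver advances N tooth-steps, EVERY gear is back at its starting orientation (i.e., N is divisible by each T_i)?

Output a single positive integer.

Answer: 66

Derivation:
Gear k returns to start when N is a multiple of T_k.
All gears at start simultaneously when N is a common multiple of [6, 22]; the smallest such N is lcm(6, 22).
Start: lcm = T0 = 6
Fold in T1=22: gcd(6, 22) = 2; lcm(6, 22) = 6 * 22 / 2 = 132 / 2 = 66
Full cycle length = 66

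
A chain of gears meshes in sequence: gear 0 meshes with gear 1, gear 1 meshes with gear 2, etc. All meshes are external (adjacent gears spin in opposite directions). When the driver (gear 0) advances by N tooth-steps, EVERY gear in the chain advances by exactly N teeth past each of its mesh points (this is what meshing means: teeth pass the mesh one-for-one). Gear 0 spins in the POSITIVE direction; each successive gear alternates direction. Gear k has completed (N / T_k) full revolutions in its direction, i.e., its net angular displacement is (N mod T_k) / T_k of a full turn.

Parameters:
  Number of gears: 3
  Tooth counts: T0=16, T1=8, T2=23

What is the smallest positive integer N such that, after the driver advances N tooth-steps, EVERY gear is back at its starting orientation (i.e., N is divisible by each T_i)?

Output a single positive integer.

Answer: 368

Derivation:
Gear k returns to start when N is a multiple of T_k.
All gears at start simultaneously when N is a common multiple of [16, 8, 23]; the smallest such N is lcm(16, 8, 23).
Start: lcm = T0 = 16
Fold in T1=8: gcd(16, 8) = 8; lcm(16, 8) = 16 * 8 / 8 = 128 / 8 = 16
Fold in T2=23: gcd(16, 23) = 1; lcm(16, 23) = 16 * 23 / 1 = 368 / 1 = 368
Full cycle length = 368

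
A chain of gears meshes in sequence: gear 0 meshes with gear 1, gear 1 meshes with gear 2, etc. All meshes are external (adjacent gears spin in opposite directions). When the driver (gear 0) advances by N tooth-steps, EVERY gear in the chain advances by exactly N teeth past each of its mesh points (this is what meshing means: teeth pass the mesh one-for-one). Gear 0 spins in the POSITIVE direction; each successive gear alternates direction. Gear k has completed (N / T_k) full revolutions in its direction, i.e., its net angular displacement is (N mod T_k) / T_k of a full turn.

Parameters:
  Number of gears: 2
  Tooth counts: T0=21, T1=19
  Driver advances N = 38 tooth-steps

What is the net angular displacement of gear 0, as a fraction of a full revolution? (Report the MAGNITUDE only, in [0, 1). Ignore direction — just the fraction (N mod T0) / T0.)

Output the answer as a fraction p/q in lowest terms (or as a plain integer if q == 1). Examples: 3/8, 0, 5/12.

Chain of 2 gears, tooth counts: [21, 19]
  gear 0: T0=21, direction=positive, advance = 38 mod 21 = 17 teeth = 17/21 turn
  gear 1: T1=19, direction=negative, advance = 38 mod 19 = 0 teeth = 0/19 turn
Gear 0: 38 mod 21 = 17
Fraction = 17 / 21 = 17/21 (gcd(17,21)=1) = 17/21

Answer: 17/21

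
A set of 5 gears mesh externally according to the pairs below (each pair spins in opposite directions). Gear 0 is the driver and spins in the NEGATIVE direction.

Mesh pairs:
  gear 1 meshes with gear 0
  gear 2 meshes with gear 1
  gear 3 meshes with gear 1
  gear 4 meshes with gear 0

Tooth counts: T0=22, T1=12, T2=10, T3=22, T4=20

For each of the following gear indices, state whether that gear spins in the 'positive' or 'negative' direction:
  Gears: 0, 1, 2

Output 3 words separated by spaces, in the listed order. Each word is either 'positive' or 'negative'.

Answer: negative positive negative

Derivation:
Gear 0 (driver): negative (depth 0)
  gear 1: meshes with gear 0 -> depth 1 -> positive (opposite of gear 0)
  gear 2: meshes with gear 1 -> depth 2 -> negative (opposite of gear 1)
  gear 3: meshes with gear 1 -> depth 2 -> negative (opposite of gear 1)
  gear 4: meshes with gear 0 -> depth 1 -> positive (opposite of gear 0)
Queried indices 0, 1, 2 -> negative, positive, negative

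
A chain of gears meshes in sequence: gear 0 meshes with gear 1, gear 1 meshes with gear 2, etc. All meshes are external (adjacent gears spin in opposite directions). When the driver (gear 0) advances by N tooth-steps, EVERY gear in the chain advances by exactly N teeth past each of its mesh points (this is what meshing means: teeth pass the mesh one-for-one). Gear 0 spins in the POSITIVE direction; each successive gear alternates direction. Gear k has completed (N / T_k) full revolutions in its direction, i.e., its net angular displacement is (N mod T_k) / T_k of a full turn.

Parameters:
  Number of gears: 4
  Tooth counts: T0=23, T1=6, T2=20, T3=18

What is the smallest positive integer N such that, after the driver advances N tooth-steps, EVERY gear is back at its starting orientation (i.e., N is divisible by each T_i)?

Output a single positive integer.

Gear k returns to start when N is a multiple of T_k.
All gears at start simultaneously when N is a common multiple of [23, 6, 20, 18]; the smallest such N is lcm(23, 6, 20, 18).
Start: lcm = T0 = 23
Fold in T1=6: gcd(23, 6) = 1; lcm(23, 6) = 23 * 6 / 1 = 138 / 1 = 138
Fold in T2=20: gcd(138, 20) = 2; lcm(138, 20) = 138 * 20 / 2 = 2760 / 2 = 1380
Fold in T3=18: gcd(1380, 18) = 6; lcm(1380, 18) = 1380 * 18 / 6 = 24840 / 6 = 4140
Full cycle length = 4140

Answer: 4140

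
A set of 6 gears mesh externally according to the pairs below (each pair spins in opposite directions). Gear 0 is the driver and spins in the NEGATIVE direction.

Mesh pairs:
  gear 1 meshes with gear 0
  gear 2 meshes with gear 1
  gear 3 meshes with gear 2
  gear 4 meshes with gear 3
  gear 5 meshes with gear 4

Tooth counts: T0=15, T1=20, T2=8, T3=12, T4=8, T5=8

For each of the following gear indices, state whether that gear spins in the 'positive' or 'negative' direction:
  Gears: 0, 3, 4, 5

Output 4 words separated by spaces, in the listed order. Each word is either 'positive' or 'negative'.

Answer: negative positive negative positive

Derivation:
Gear 0 (driver): negative (depth 0)
  gear 1: meshes with gear 0 -> depth 1 -> positive (opposite of gear 0)
  gear 2: meshes with gear 1 -> depth 2 -> negative (opposite of gear 1)
  gear 3: meshes with gear 2 -> depth 3 -> positive (opposite of gear 2)
  gear 4: meshes with gear 3 -> depth 4 -> negative (opposite of gear 3)
  gear 5: meshes with gear 4 -> depth 5 -> positive (opposite of gear 4)
Queried indices 0, 3, 4, 5 -> negative, positive, negative, positive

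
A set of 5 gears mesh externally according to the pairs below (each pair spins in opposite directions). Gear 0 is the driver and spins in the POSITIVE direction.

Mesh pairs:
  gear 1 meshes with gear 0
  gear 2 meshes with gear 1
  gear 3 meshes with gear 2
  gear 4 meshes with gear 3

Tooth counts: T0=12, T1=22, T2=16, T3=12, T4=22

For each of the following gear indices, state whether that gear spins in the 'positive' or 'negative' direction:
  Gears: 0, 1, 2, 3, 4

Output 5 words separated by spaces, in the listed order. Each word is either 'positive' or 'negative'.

Gear 0 (driver): positive (depth 0)
  gear 1: meshes with gear 0 -> depth 1 -> negative (opposite of gear 0)
  gear 2: meshes with gear 1 -> depth 2 -> positive (opposite of gear 1)
  gear 3: meshes with gear 2 -> depth 3 -> negative (opposite of gear 2)
  gear 4: meshes with gear 3 -> depth 4 -> positive (opposite of gear 3)
Queried indices 0, 1, 2, 3, 4 -> positive, negative, positive, negative, positive

Answer: positive negative positive negative positive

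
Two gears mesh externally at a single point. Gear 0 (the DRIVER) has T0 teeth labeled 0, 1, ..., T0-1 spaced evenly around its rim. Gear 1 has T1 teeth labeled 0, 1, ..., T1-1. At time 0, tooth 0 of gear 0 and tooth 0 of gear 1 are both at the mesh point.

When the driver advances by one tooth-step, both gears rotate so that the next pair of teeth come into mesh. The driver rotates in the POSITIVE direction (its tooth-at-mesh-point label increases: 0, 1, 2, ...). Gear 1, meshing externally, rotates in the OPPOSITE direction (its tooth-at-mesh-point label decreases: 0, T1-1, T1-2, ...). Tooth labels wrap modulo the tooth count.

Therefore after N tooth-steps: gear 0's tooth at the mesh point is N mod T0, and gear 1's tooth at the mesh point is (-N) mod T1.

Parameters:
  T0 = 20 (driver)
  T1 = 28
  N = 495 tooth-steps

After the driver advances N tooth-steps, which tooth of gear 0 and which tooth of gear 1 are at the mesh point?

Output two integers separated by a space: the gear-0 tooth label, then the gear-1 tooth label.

Answer: 15 9

Derivation:
Gear 0 (driver, T0=20): tooth at mesh = N mod T0
  495 = 24 * 20 + 15, so 495 mod 20 = 15
  gear 0 tooth = 15
Gear 1 (driven, T1=28): tooth at mesh = (-N) mod T1
  495 = 17 * 28 + 19, so 495 mod 28 = 19
  (-495) mod 28 = (-19) mod 28 = 28 - 19 = 9
Mesh after 495 steps: gear-0 tooth 15 meets gear-1 tooth 9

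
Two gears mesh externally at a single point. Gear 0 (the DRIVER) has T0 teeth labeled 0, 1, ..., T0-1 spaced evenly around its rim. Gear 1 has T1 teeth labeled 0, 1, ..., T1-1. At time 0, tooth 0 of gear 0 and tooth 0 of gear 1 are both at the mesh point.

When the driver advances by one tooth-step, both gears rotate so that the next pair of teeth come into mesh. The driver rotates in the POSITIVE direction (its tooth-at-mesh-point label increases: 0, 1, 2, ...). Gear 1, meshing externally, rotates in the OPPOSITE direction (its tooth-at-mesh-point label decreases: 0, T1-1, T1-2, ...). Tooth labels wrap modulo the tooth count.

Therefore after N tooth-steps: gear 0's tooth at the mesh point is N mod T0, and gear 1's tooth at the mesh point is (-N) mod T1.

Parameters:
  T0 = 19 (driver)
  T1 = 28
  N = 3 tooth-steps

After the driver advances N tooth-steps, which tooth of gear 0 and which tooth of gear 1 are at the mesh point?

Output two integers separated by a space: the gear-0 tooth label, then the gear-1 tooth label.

Gear 0 (driver, T0=19): tooth at mesh = N mod T0
  3 = 0 * 19 + 3, so 3 mod 19 = 3
  gear 0 tooth = 3
Gear 1 (driven, T1=28): tooth at mesh = (-N) mod T1
  3 = 0 * 28 + 3, so 3 mod 28 = 3
  (-3) mod 28 = (-3) mod 28 = 28 - 3 = 25
Mesh after 3 steps: gear-0 tooth 3 meets gear-1 tooth 25

Answer: 3 25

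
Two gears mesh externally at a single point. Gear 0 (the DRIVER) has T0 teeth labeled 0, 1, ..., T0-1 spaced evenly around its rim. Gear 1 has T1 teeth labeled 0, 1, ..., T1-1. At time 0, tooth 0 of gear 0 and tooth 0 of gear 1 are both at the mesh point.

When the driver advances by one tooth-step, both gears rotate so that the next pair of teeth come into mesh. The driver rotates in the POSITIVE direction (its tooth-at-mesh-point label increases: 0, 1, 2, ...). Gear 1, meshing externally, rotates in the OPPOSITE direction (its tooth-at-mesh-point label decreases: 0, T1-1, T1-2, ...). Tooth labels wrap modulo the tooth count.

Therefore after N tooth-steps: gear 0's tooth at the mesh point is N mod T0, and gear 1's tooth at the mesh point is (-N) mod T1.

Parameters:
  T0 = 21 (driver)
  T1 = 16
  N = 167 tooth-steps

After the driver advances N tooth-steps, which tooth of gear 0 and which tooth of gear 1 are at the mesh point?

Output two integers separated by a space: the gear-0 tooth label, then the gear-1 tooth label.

Gear 0 (driver, T0=21): tooth at mesh = N mod T0
  167 = 7 * 21 + 20, so 167 mod 21 = 20
  gear 0 tooth = 20
Gear 1 (driven, T1=16): tooth at mesh = (-N) mod T1
  167 = 10 * 16 + 7, so 167 mod 16 = 7
  (-167) mod 16 = (-7) mod 16 = 16 - 7 = 9
Mesh after 167 steps: gear-0 tooth 20 meets gear-1 tooth 9

Answer: 20 9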